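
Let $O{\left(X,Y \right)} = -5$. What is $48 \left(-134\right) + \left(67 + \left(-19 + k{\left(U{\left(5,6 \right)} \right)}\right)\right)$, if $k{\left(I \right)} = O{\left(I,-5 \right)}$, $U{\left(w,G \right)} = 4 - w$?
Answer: $-6389$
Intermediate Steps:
$k{\left(I \right)} = -5$
$48 \left(-134\right) + \left(67 + \left(-19 + k{\left(U{\left(5,6 \right)} \right)}\right)\right) = 48 \left(-134\right) + \left(67 - 24\right) = -6432 + \left(67 - 24\right) = -6432 + 43 = -6389$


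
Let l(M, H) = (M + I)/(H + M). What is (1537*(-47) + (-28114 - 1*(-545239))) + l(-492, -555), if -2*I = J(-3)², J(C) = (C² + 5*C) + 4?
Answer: 465796136/1047 ≈ 4.4489e+5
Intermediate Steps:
J(C) = 4 + C² + 5*C
I = -2 (I = -(4 + (-3)² + 5*(-3))²/2 = -(4 + 9 - 15)²/2 = -½*(-2)² = -½*4 = -2)
l(M, H) = (-2 + M)/(H + M) (l(M, H) = (M - 2)/(H + M) = (-2 + M)/(H + M))
(1537*(-47) + (-28114 - 1*(-545239))) + l(-492, -555) = (1537*(-47) + (-28114 - 1*(-545239))) + (-2 - 492)/(-555 - 492) = (-72239 + (-28114 + 545239)) - 494/(-1047) = (-72239 + 517125) - 1/1047*(-494) = 444886 + 494/1047 = 465796136/1047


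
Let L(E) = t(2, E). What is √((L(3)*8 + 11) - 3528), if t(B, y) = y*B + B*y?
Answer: I*√3421 ≈ 58.489*I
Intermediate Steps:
t(B, y) = 2*B*y (t(B, y) = B*y + B*y = 2*B*y)
L(E) = 4*E (L(E) = 2*2*E = 4*E)
√((L(3)*8 + 11) - 3528) = √(((4*3)*8 + 11) - 3528) = √((12*8 + 11) - 3528) = √((96 + 11) - 3528) = √(107 - 3528) = √(-3421) = I*√3421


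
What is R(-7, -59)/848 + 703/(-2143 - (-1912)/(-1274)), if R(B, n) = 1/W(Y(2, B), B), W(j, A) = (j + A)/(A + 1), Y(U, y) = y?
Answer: -2654107955/8108854992 ≈ -0.32731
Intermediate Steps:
W(j, A) = (A + j)/(1 + A)
R(B, n) = (1 + B)/(2*B) (R(B, n) = 1/((B + B)/(1 + B)) = 1/((2*B)/(1 + B)) = 1/(2*B/(1 + B)) = (1 + B)/(2*B))
R(-7, -59)/848 + 703/(-2143 - (-1912)/(-1274)) = ((1/2)*(1 - 7)/(-7))/848 + 703/(-2143 - (-1912)/(-1274)) = ((1/2)*(-1/7)*(-6))*(1/848) + 703/(-2143 - (-1912)*(-1)/1274) = (3/7)*(1/848) + 703/(-2143 - 1*956/637) = 3/5936 + 703/(-2143 - 956/637) = 3/5936 + 703/(-1366047/637) = 3/5936 + 703*(-637/1366047) = 3/5936 - 447811/1366047 = -2654107955/8108854992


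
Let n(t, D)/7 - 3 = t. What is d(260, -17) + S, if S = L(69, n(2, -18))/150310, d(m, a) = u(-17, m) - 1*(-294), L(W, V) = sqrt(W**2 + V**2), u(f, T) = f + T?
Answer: 537 + sqrt(5986)/150310 ≈ 537.00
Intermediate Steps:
u(f, T) = T + f
n(t, D) = 21 + 7*t
L(W, V) = sqrt(V**2 + W**2)
d(m, a) = 277 + m (d(m, a) = (m - 17) - 1*(-294) = (-17 + m) + 294 = 277 + m)
S = sqrt(5986)/150310 (S = sqrt((21 + 7*2)**2 + 69**2)/150310 = sqrt((21 + 14)**2 + 4761)*(1/150310) = sqrt(35**2 + 4761)*(1/150310) = sqrt(1225 + 4761)*(1/150310) = sqrt(5986)*(1/150310) = sqrt(5986)/150310 ≈ 0.00051473)
d(260, -17) + S = (277 + 260) + sqrt(5986)/150310 = 537 + sqrt(5986)/150310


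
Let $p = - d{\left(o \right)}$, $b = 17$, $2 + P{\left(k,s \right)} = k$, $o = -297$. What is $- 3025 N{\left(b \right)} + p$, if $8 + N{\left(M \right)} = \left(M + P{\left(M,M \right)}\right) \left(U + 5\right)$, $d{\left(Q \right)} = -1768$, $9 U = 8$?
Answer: $- \frac{4896688}{9} \approx -5.4408 \cdot 10^{5}$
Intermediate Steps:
$U = \frac{8}{9}$ ($U = \frac{1}{9} \cdot 8 = \frac{8}{9} \approx 0.88889$)
$P{\left(k,s \right)} = -2 + k$
$N{\left(M \right)} = - \frac{178}{9} + \frac{106 M}{9}$ ($N{\left(M \right)} = -8 + \left(M + \left(-2 + M\right)\right) \left(\frac{8}{9} + 5\right) = -8 + \left(-2 + 2 M\right) \frac{53}{9} = -8 + \left(- \frac{106}{9} + \frac{106 M}{9}\right) = - \frac{178}{9} + \frac{106 M}{9}$)
$p = 1768$ ($p = \left(-1\right) \left(-1768\right) = 1768$)
$- 3025 N{\left(b \right)} + p = - 3025 \left(- \frac{178}{9} + \frac{106}{9} \cdot 17\right) + 1768 = - 3025 \left(- \frac{178}{9} + \frac{1802}{9}\right) + 1768 = \left(-3025\right) \frac{1624}{9} + 1768 = - \frac{4912600}{9} + 1768 = - \frac{4896688}{9}$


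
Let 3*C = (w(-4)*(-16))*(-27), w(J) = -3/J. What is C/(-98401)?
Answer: -108/98401 ≈ -0.0010976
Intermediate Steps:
C = 108 (C = ((-3/(-4)*(-16))*(-27))/3 = ((-3*(-¼)*(-16))*(-27))/3 = (((¾)*(-16))*(-27))/3 = (-12*(-27))/3 = (⅓)*324 = 108)
C/(-98401) = 108/(-98401) = 108*(-1/98401) = -108/98401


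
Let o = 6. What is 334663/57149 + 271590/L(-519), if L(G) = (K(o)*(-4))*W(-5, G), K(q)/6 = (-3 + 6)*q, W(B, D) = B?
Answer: 541465633/4114728 ≈ 131.59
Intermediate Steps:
K(q) = 18*q (K(q) = 6*((-3 + 6)*q) = 6*(3*q) = 18*q)
L(G) = 2160 (L(G) = ((18*6)*(-4))*(-5) = (108*(-4))*(-5) = -432*(-5) = 2160)
334663/57149 + 271590/L(-519) = 334663/57149 + 271590/2160 = 334663*(1/57149) + 271590*(1/2160) = 334663/57149 + 9053/72 = 541465633/4114728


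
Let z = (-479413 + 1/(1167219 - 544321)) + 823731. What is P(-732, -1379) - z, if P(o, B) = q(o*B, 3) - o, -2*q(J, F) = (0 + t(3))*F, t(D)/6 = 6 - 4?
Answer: -214030244393/622898 ≈ -3.4360e+5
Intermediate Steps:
t(D) = 12 (t(D) = 6*(6 - 4) = 6*2 = 12)
q(J, F) = -6*F (q(J, F) = -(0 + 12)*F/2 = -6*F)
P(o, B) = -18 - o (P(o, B) = -6*3 - o = -18 - o)
z = 214474993565/622898 (z = (-479413 + 1/622898) + 823731 = -298625398873/622898 + 823731 = 214474993565/622898 ≈ 3.4432e+5)
P(-732, -1379) - z = (-18 - 1*(-732)) - 1*214474993565/622898 = (-18 + 732) - 214474993565/622898 = 714 - 214474993565/622898 = -214030244393/622898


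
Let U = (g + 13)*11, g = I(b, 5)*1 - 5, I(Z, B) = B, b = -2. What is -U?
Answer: -143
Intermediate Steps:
g = 0 (g = 5*1 - 5 = 5 - 5 = 0)
U = 143 (U = (0 + 13)*11 = 13*11 = 143)
-U = -1*143 = -143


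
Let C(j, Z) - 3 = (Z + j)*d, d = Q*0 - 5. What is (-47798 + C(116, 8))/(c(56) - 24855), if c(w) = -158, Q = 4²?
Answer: 48415/25013 ≈ 1.9356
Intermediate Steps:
Q = 16
d = -5 (d = 16*0 - 5 = 0 - 5 = -5)
C(j, Z) = 3 - 5*Z - 5*j (C(j, Z) = 3 + (Z + j)*(-5) = 3 + (-5*Z - 5*j) = 3 - 5*Z - 5*j)
(-47798 + C(116, 8))/(c(56) - 24855) = (-47798 + (3 - 5*8 - 5*116))/(-158 - 24855) = (-47798 + (3 - 40 - 580))/(-25013) = (-47798 - 617)*(-1/25013) = -48415*(-1/25013) = 48415/25013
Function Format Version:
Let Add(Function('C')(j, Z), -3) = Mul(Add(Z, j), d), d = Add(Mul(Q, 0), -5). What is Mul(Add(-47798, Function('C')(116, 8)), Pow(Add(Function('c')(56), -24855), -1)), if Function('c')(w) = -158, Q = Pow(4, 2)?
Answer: Rational(48415, 25013) ≈ 1.9356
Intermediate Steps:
Q = 16
d = -5 (d = Add(Mul(16, 0), -5) = Add(0, -5) = -5)
Function('C')(j, Z) = Add(3, Mul(-5, Z), Mul(-5, j)) (Function('C')(j, Z) = Add(3, Mul(Add(Z, j), -5)) = Add(3, Add(Mul(-5, Z), Mul(-5, j))) = Add(3, Mul(-5, Z), Mul(-5, j)))
Mul(Add(-47798, Function('C')(116, 8)), Pow(Add(Function('c')(56), -24855), -1)) = Mul(Add(-47798, Add(3, Mul(-5, 8), Mul(-5, 116))), Pow(Add(-158, -24855), -1)) = Mul(Add(-47798, Add(3, -40, -580)), Pow(-25013, -1)) = Mul(Add(-47798, -617), Rational(-1, 25013)) = Mul(-48415, Rational(-1, 25013)) = Rational(48415, 25013)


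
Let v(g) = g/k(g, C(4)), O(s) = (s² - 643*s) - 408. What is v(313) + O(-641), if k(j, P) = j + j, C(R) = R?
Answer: 1645273/2 ≈ 8.2264e+5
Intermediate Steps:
k(j, P) = 2*j
O(s) = -408 + s² - 643*s
v(g) = ½ (v(g) = g/((2*g)) = g*(1/(2*g)) = ½)
v(313) + O(-641) = ½ + (-408 + (-641)² - 643*(-641)) = ½ + (-408 + 410881 + 412163) = ½ + 822636 = 1645273/2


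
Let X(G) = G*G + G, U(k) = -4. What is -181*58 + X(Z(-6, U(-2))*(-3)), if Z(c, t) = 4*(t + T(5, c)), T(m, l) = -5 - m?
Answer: 17894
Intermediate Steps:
Z(c, t) = -40 + 4*t (Z(c, t) = 4*(t + (-5 - 1*5)) = 4*(t + (-5 - 5)) = 4*(t - 10) = 4*(-10 + t) = -40 + 4*t)
X(G) = G + G² (X(G) = G² + G = G + G²)
-181*58 + X(Z(-6, U(-2))*(-3)) = -181*58 + ((-40 + 4*(-4))*(-3))*(1 + (-40 + 4*(-4))*(-3)) = -10498 + ((-40 - 16)*(-3))*(1 + (-40 - 16)*(-3)) = -10498 + (-56*(-3))*(1 - 56*(-3)) = -10498 + 168*(1 + 168) = -10498 + 168*169 = -10498 + 28392 = 17894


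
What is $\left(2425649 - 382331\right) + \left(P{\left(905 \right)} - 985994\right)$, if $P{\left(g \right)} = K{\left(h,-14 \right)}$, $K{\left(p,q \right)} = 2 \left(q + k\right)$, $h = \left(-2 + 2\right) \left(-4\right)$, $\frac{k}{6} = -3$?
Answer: $1057260$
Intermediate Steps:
$k = -18$ ($k = 6 \left(-3\right) = -18$)
$h = 0$ ($h = 0 \left(-4\right) = 0$)
$K{\left(p,q \right)} = -36 + 2 q$ ($K{\left(p,q \right)} = 2 \left(q - 18\right) = 2 \left(-18 + q\right) = -36 + 2 q$)
$P{\left(g \right)} = -64$ ($P{\left(g \right)} = -36 + 2 \left(-14\right) = -36 - 28 = -64$)
$\left(2425649 - 382331\right) + \left(P{\left(905 \right)} - 985994\right) = \left(2425649 - 382331\right) - 986058 = 2043318 - 986058 = 1057260$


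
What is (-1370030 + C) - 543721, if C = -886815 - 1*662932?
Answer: -3463498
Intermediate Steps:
C = -1549747 (C = -886815 - 662932 = -1549747)
(-1370030 + C) - 543721 = (-1370030 - 1549747) - 543721 = -2919777 - 543721 = -3463498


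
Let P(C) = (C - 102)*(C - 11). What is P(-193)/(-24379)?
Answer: -60180/24379 ≈ -2.4685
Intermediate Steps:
P(C) = (-102 + C)*(-11 + C)
P(-193)/(-24379) = (1122 + (-193)² - 113*(-193))/(-24379) = (1122 + 37249 + 21809)*(-1/24379) = 60180*(-1/24379) = -60180/24379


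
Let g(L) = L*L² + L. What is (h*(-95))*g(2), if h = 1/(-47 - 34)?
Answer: 950/81 ≈ 11.728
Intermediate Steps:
g(L) = L + L³ (g(L) = L³ + L = L + L³)
h = -1/81 (h = 1/(-81) = -1/81 ≈ -0.012346)
(h*(-95))*g(2) = (-1/81*(-95))*(2 + 2³) = 95*(2 + 8)/81 = (95/81)*10 = 950/81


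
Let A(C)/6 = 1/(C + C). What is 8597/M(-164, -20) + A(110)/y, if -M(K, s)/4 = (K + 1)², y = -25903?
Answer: -12248004419/151407697540 ≈ -0.080894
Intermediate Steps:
M(K, s) = -4*(1 + K)² (M(K, s) = -4*(K + 1)² = -4*(1 + K)²)
A(C) = 3/C (A(C) = 6/(C + C) = 6/((2*C)) = 6*(1/(2*C)) = 3/C)
8597/M(-164, -20) + A(110)/y = 8597/((-4*(1 - 164)²)) + (3/110)/(-25903) = 8597/((-4*(-163)²)) + (3*(1/110))*(-1/25903) = 8597/((-4*26569)) + (3/110)*(-1/25903) = 8597/(-106276) - 3/2849330 = 8597*(-1/106276) - 3/2849330 = -8597/106276 - 3/2849330 = -12248004419/151407697540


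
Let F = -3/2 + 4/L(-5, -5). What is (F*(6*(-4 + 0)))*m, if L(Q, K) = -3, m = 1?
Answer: 68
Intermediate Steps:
F = -17/6 (F = -3/2 + 4/(-3) = -3*½ + 4*(-⅓) = -3/2 - 4/3 = -17/6 ≈ -2.8333)
(F*(6*(-4 + 0)))*m = -17*(-4 + 0)*1 = -17*(-4)*1 = -17/6*(-24)*1 = 68*1 = 68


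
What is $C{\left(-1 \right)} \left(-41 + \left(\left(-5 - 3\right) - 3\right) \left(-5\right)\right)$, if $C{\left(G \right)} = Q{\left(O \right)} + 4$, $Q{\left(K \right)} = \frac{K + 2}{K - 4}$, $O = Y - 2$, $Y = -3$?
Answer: $\frac{182}{3} \approx 60.667$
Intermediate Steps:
$O = -5$ ($O = -3 - 2 = -5$)
$Q{\left(K \right)} = \frac{2 + K}{-4 + K}$
$C{\left(G \right)} = \frac{13}{3}$ ($C{\left(G \right)} = \frac{2 - 5}{-4 - 5} + 4 = \frac{1}{-9} \left(-3\right) + 4 = \left(- \frac{1}{9}\right) \left(-3\right) + 4 = \frac{1}{3} + 4 = \frac{13}{3}$)
$C{\left(-1 \right)} \left(-41 + \left(\left(-5 - 3\right) - 3\right) \left(-5\right)\right) = \frac{13 \left(-41 + \left(\left(-5 - 3\right) - 3\right) \left(-5\right)\right)}{3} = \frac{13 \left(-41 + \left(-8 - 3\right) \left(-5\right)\right)}{3} = \frac{13 \left(-41 - -55\right)}{3} = \frac{13 \left(-41 + 55\right)}{3} = \frac{13}{3} \cdot 14 = \frac{182}{3}$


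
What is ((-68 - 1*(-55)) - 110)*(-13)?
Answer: 1599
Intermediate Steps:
((-68 - 1*(-55)) - 110)*(-13) = ((-68 + 55) - 110)*(-13) = (-13 - 110)*(-13) = -123*(-13) = 1599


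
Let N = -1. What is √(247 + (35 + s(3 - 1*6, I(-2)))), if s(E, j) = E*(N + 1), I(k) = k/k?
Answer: √282 ≈ 16.793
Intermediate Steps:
I(k) = 1
s(E, j) = 0 (s(E, j) = E*(-1 + 1) = E*0 = 0)
√(247 + (35 + s(3 - 1*6, I(-2)))) = √(247 + (35 + 0)) = √(247 + 35) = √282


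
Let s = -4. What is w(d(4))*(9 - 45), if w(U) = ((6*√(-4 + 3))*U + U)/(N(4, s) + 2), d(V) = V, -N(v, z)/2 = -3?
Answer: -18 - 108*I ≈ -18.0 - 108.0*I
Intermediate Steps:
N(v, z) = 6 (N(v, z) = -2*(-3) = 6)
w(U) = U/8 + 3*I*U/4 (w(U) = ((6*√(-4 + 3))*U + U)/(6 + 2) = ((6*√(-1))*U + U)/8 = ((6*I)*U + U)*(⅛) = (6*I*U + U)*(⅛) = (U + 6*I*U)*(⅛) = U/8 + 3*I*U/4)
w(d(4))*(9 - 45) = ((⅛)*4*(1 + 6*I))*(9 - 45) = (½ + 3*I)*(-36) = -18 - 108*I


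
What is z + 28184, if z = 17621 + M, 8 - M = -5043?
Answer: 50856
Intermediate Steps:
M = 5051 (M = 8 - 1*(-5043) = 8 + 5043 = 5051)
z = 22672 (z = 17621 + 5051 = 22672)
z + 28184 = 22672 + 28184 = 50856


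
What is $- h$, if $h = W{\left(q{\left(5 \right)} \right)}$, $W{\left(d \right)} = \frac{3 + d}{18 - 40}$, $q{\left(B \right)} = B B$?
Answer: $\frac{14}{11} \approx 1.2727$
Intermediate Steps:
$q{\left(B \right)} = B^{2}$
$W{\left(d \right)} = - \frac{3}{22} - \frac{d}{22}$ ($W{\left(d \right)} = \frac{3 + d}{-22} = \left(3 + d\right) \left(- \frac{1}{22}\right) = - \frac{3}{22} - \frac{d}{22}$)
$h = - \frac{14}{11}$ ($h = - \frac{3}{22} - \frac{5^{2}}{22} = - \frac{3}{22} - \frac{25}{22} = - \frac{14}{11} \approx -1.2727$)
$- h = \left(-1\right) \left(- \frac{14}{11}\right) = \frac{14}{11}$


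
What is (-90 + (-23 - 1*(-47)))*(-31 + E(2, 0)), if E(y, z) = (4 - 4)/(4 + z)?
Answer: 2046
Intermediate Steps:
E(y, z) = 0 (E(y, z) = 0/(4 + z) = 0)
(-90 + (-23 - 1*(-47)))*(-31 + E(2, 0)) = (-90 + (-23 - 1*(-47)))*(-31 + 0) = (-90 + (-23 + 47))*(-31) = (-90 + 24)*(-31) = -66*(-31) = 2046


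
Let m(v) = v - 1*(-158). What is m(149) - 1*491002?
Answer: -490695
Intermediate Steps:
m(v) = 158 + v (m(v) = v + 158 = 158 + v)
m(149) - 1*491002 = (158 + 149) - 1*491002 = 307 - 491002 = -490695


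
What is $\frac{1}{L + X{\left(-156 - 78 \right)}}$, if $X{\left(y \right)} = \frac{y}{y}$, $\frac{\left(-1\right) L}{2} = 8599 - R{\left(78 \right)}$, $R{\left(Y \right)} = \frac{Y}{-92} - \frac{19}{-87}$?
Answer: $- \frac{2001}{34413716} \approx -5.8145 \cdot 10^{-5}$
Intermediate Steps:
$R{\left(Y \right)} = \frac{19}{87} - \frac{Y}{92}$ ($R{\left(Y \right)} = Y \left(- \frac{1}{92}\right) - - \frac{19}{87} = - \frac{Y}{92} + \frac{19}{87} = \frac{19}{87} - \frac{Y}{92}$)
$L = - \frac{34415717}{2001}$ ($L = - 2 \left(8599 - \left(\frac{19}{87} - \frac{39}{46}\right)\right) = - 2 \left(8599 - - \frac{2519}{4002}\right) = - 2 \left(8599 + \frac{2519}{4002}\right) = \left(-2\right) \frac{34415717}{4002} = - \frac{34415717}{2001} \approx -17199.0$)
$X{\left(y \right)} = 1$
$\frac{1}{L + X{\left(-156 - 78 \right)}} = \frac{1}{- \frac{34415717}{2001} + 1} = \frac{1}{- \frac{34413716}{2001}} = - \frac{2001}{34413716}$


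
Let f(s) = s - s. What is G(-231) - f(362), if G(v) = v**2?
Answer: 53361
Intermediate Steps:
f(s) = 0
G(-231) - f(362) = (-231)**2 - 1*0 = 53361 + 0 = 53361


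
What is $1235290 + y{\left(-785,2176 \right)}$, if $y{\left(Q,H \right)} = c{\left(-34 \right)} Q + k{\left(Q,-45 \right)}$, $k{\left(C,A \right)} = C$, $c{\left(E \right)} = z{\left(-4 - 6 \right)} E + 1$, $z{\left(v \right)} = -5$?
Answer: $1100270$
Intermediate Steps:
$c{\left(E \right)} = 1 - 5 E$ ($c{\left(E \right)} = - 5 E + 1 = 1 - 5 E$)
$y{\left(Q,H \right)} = 172 Q$ ($y{\left(Q,H \right)} = \left(1 - -170\right) Q + Q = \left(1 + 170\right) Q + Q = 171 Q + Q = 172 Q$)
$1235290 + y{\left(-785,2176 \right)} = 1235290 + 172 \left(-785\right) = 1235290 - 135020 = 1100270$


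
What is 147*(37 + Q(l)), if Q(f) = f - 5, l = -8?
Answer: 3528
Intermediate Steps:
Q(f) = -5 + f
147*(37 + Q(l)) = 147*(37 + (-5 - 8)) = 147*(37 - 13) = 147*24 = 3528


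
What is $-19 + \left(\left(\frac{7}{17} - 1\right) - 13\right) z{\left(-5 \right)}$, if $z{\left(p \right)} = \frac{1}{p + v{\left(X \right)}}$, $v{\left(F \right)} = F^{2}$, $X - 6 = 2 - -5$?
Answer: $- \frac{53203}{2788} \approx -19.083$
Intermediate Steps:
$X = 13$ ($X = 6 + \left(2 - -5\right) = 6 + \left(2 + 5\right) = 6 + 7 = 13$)
$z{\left(p \right)} = \frac{1}{169 + p}$ ($z{\left(p \right)} = \frac{1}{p + 13^{2}} = \frac{1}{p + 169} = \frac{1}{169 + p}$)
$-19 + \left(\left(\frac{7}{17} - 1\right) - 13\right) z{\left(-5 \right)} = -19 + \frac{\left(\frac{7}{17} - 1\right) - 13}{169 - 5} = -19 + \frac{\left(7 \cdot \frac{1}{17} - 1\right) - 13}{164} = -19 + \left(\left(\frac{7}{17} - 1\right) - 13\right) \frac{1}{164} = -19 + \left(- \frac{10}{17} - 13\right) \frac{1}{164} = -19 - \frac{231}{2788} = - \frac{53203}{2788}$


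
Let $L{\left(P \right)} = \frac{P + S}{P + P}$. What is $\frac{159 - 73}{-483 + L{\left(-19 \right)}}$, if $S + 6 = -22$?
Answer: $- \frac{3268}{18307} \approx -0.17851$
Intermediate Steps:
$S = -28$ ($S = -6 - 22 = -28$)
$L{\left(P \right)} = \frac{-28 + P}{2 P}$ ($L{\left(P \right)} = \frac{P - 28}{P + P} = \frac{-28 + P}{2 P}$)
$\frac{159 - 73}{-483 + L{\left(-19 \right)}} = \frac{159 - 73}{-483 + \frac{-28 - 19}{2 \left(-19\right)}} = \frac{86}{-483 + \frac{1}{2} \left(- \frac{1}{19}\right) \left(-47\right)} = \frac{86}{-483 + \frac{47}{38}} = \frac{86}{- \frac{18307}{38}} = 86 \left(- \frac{38}{18307}\right) = - \frac{3268}{18307}$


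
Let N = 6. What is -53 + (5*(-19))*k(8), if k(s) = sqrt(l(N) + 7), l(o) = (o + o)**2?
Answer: -53 - 95*sqrt(151) ≈ -1220.4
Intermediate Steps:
l(o) = 4*o**2 (l(o) = (2*o)**2 = 4*o**2)
k(s) = sqrt(151) (k(s) = sqrt(4*6**2 + 7) = sqrt(4*36 + 7) = sqrt(144 + 7) = sqrt(151))
-53 + (5*(-19))*k(8) = -53 + (5*(-19))*sqrt(151) = -53 - 95*sqrt(151)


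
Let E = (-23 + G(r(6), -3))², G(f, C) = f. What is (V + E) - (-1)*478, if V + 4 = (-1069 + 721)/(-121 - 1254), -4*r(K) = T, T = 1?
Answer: 22325943/22000 ≈ 1014.8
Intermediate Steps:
r(K) = -¼ (r(K) = -¼*1 = -¼)
V = -5152/1375 (V = -4 + (-1069 + 721)/(-121 - 1254) = -4 - 348/(-1375) = -4 - 348*(-1/1375) = -4 + 348/1375 = -5152/1375 ≈ -3.7469)
E = 8649/16 (E = (-23 - ¼)² = (-93/4)² = 8649/16 ≈ 540.56)
(V + E) - (-1)*478 = (-5152/1375 + 8649/16) - (-1)*478 = 11809943/22000 - 1*(-478) = 11809943/22000 + 478 = 22325943/22000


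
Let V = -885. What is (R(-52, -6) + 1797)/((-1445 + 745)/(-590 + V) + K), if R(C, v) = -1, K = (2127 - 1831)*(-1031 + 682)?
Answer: -26491/1523727 ≈ -0.017386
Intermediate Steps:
K = -103304 (K = 296*(-349) = -103304)
(R(-52, -6) + 1797)/((-1445 + 745)/(-590 + V) + K) = (-1 + 1797)/((-1445 + 745)/(-590 - 885) - 103304) = 1796/(-700/(-1475) - 103304) = 1796/(-700*(-1/1475) - 103304) = 1796/(28/59 - 103304) = 1796/(-6094908/59) = 1796*(-59/6094908) = -26491/1523727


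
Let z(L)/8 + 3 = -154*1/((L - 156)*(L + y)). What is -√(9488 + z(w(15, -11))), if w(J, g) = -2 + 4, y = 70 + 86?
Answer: -2*√14766285/79 ≈ -97.283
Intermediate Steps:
y = 156
w(J, g) = 2
z(L) = -24 - 1232/((-156 + L)*(156 + L)) (z(L) = -24 + 8*(-154*1/((L - 156)*(L + 156))) = -24 + 8*(-154*1/((-156 + L)*(156 + L))) = -24 + 8*(-154/((-156 + L)*(156 + L))) = -24 - 1232/((-156 + L)*(156 + L)))
-√(9488 + z(w(15, -11))) = -√(9488 + 8*(72854 - 3*2²)/(-24336 + 2²)) = -√(9488 + 8*(72854 - 3*4)/(-24336 + 4)) = -√(9488 + 8*(72854 - 12)/(-24332)) = -√(9488 + 8*(-1/24332)*72842) = -√(9488 - 1892/79) = -√(747660/79) = -2*√14766285/79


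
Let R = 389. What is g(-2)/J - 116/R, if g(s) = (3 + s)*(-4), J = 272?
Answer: -8277/26452 ≈ -0.31291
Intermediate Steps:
g(s) = -12 - 4*s
g(-2)/J - 116/R = (-12 - 4*(-2))/272 - 116/389 = (-12 + 8)*(1/272) - 116*1/389 = -4*1/272 - 116/389 = -1/68 - 116/389 = -8277/26452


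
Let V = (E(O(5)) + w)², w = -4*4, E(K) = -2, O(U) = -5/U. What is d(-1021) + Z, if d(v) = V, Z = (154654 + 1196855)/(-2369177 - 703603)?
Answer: 331409737/1024260 ≈ 323.56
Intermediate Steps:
w = -16
Z = -450503/1024260 (Z = 1351509/(-3072780) = 1351509*(-1/3072780) = -450503/1024260 ≈ -0.43983)
V = 324 (V = (-2 - 16)² = (-18)² = 324)
d(v) = 324
d(-1021) + Z = 324 - 450503/1024260 = 331409737/1024260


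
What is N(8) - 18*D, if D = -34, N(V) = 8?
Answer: 620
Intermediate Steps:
N(8) - 18*D = 8 - 18*(-34) = 8 + 612 = 620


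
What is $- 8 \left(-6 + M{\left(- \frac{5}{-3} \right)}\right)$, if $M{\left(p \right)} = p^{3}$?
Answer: $\frac{296}{27} \approx 10.963$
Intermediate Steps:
$- 8 \left(-6 + M{\left(- \frac{5}{-3} \right)}\right) = - 8 \left(-6 + \left(- \frac{5}{-3}\right)^{3}\right) = - 8 \left(-6 + \left(\left(-5\right) \left(- \frac{1}{3}\right)\right)^{3}\right) = - 8 \left(-6 + \left(\frac{5}{3}\right)^{3}\right) = - 8 \left(-6 + \frac{125}{27}\right) = \left(-8\right) \left(- \frac{37}{27}\right) = \frac{296}{27}$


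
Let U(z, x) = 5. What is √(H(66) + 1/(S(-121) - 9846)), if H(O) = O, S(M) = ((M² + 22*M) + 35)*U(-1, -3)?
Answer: √10405110115/12556 ≈ 8.1240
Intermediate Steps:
S(M) = 175 + 5*M² + 110*M (S(M) = ((M² + 22*M) + 35)*5 = (35 + M² + 22*M)*5 = 175 + 5*M² + 110*M)
√(H(66) + 1/(S(-121) - 9846)) = √(66 + 1/((175 + 5*(-121)² + 110*(-121)) - 9846)) = √(66 + 1/((175 + 5*14641 - 13310) - 9846)) = √(66 + 1/((175 + 73205 - 13310) - 9846)) = √(66 + 1/(60070 - 9846)) = √(66 + 1/50224) = √(3314785/50224) = √10405110115/12556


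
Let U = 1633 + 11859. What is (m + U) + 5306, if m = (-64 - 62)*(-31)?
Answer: 22704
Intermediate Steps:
U = 13492
m = 3906 (m = -126*(-31) = 3906)
(m + U) + 5306 = (3906 + 13492) + 5306 = 17398 + 5306 = 22704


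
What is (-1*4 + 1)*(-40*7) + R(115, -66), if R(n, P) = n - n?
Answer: 840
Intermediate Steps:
R(n, P) = 0
(-1*4 + 1)*(-40*7) + R(115, -66) = (-1*4 + 1)*(-40*7) + 0 = (-4 + 1)*(-280) + 0 = -3*(-280) + 0 = 840 + 0 = 840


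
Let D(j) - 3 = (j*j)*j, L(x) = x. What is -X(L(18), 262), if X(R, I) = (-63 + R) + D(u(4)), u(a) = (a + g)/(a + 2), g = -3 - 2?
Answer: 9073/216 ≈ 42.005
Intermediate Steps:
g = -5
u(a) = (-5 + a)/(2 + a) (u(a) = (a - 5)/(a + 2) = (-5 + a)/(2 + a))
D(j) = 3 + j³ (D(j) = 3 + (j*j)*j = 3 + j²*j = 3 + j³)
X(R, I) = -12961/216 + R (X(R, I) = (-63 + R) + (3 + ((-5 + 4)/(2 + 4))³) = (-63 + R) + (3 + (-1/6)³) = (-63 + R) + (3 + ((⅙)*(-1))³) = (-63 + R) + (3 + (-⅙)³) = (-63 + R) + (3 - 1/216) = (-63 + R) + 647/216 = -12961/216 + R)
-X(L(18), 262) = -(-12961/216 + 18) = -1*(-9073/216) = 9073/216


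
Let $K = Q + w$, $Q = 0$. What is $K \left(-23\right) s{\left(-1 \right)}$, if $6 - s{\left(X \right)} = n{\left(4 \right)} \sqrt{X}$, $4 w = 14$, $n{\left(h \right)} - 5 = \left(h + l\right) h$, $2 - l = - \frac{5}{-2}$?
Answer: $-483 + \frac{3059 i}{2} \approx -483.0 + 1529.5 i$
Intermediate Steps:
$l = - \frac{1}{2}$ ($l = 2 - - \frac{5}{-2} = 2 - \left(-5\right) \left(- \frac{1}{2}\right) = 2 - \frac{5}{2} = - \frac{1}{2} \approx -0.5$)
$n{\left(h \right)} = 5 + h \left(- \frac{1}{2} + h\right)$ ($n{\left(h \right)} = 5 + \left(h - \frac{1}{2}\right) h = 5 + \left(- \frac{1}{2} + h\right) h = 5 + h \left(- \frac{1}{2} + h\right)$)
$w = \frac{7}{2}$ ($w = \frac{1}{4} \cdot 14 = \frac{7}{2} \approx 3.5$)
$K = \frac{7}{2}$ ($K = 0 + \frac{7}{2} = \frac{7}{2} \approx 3.5$)
$s{\left(X \right)} = 6 - 19 \sqrt{X}$ ($s{\left(X \right)} = 6 - \left(5 + 4^{2} - 2\right) \sqrt{X} = 6 - \left(5 + 16 - 2\right) \sqrt{X} = 6 - 19 \sqrt{X}$)
$K \left(-23\right) s{\left(-1 \right)} = \frac{7}{2} \left(-23\right) \left(6 - 19 \sqrt{-1}\right) = - \frac{161 \left(6 - 19 i\right)}{2} = -483 + \frac{3059 i}{2}$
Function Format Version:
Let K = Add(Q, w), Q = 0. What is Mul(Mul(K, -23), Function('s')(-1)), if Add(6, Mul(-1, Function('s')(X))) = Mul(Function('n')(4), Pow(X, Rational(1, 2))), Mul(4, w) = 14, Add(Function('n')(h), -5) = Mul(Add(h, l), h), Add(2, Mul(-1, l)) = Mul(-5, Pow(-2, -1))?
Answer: Add(-483, Mul(Rational(3059, 2), I)) ≈ Add(-483.00, Mul(1529.5, I))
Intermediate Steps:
l = Rational(-1, 2) (l = Add(2, Mul(-1, Mul(-5, Pow(-2, -1)))) = Add(2, Mul(-1, Mul(-5, Rational(-1, 2)))) = Add(2, Mul(-1, Rational(5, 2))) = Add(2, Rational(-5, 2)) = Rational(-1, 2) ≈ -0.50000)
Function('n')(h) = Add(5, Mul(h, Add(Rational(-1, 2), h))) (Function('n')(h) = Add(5, Mul(Add(h, Rational(-1, 2)), h)) = Add(5, Mul(Add(Rational(-1, 2), h), h)) = Add(5, Mul(h, Add(Rational(-1, 2), h))))
w = Rational(7, 2) (w = Mul(Rational(1, 4), 14) = Rational(7, 2) ≈ 3.5000)
K = Rational(7, 2) (K = Add(0, Rational(7, 2)) = Rational(7, 2) ≈ 3.5000)
Function('s')(X) = Add(6, Mul(-19, Pow(X, Rational(1, 2)))) (Function('s')(X) = Add(6, Mul(-1, Mul(Add(5, Pow(4, 2), Mul(Rational(-1, 2), 4)), Pow(X, Rational(1, 2))))) = Add(6, Mul(-1, Mul(Add(5, 16, -2), Pow(X, Rational(1, 2))))) = Add(6, Mul(-1, Mul(19, Pow(X, Rational(1, 2))))) = Add(6, Mul(-19, Pow(X, Rational(1, 2)))))
Mul(Mul(K, -23), Function('s')(-1)) = Mul(Mul(Rational(7, 2), -23), Add(6, Mul(-19, Pow(-1, Rational(1, 2))))) = Mul(Rational(-161, 2), Add(6, Mul(-19, I))) = Add(-483, Mul(Rational(3059, 2), I))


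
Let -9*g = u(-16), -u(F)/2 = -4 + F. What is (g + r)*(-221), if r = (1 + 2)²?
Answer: -9061/9 ≈ -1006.8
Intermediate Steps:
u(F) = 8 - 2*F (u(F) = -2*(-4 + F) = 8 - 2*F)
g = -40/9 (g = -(8 - 2*(-16))/9 = -(8 + 32)/9 = -⅑*40 = -40/9 ≈ -4.4444)
r = 9 (r = 3² = 9)
(g + r)*(-221) = (-40/9 + 9)*(-221) = (41/9)*(-221) = -9061/9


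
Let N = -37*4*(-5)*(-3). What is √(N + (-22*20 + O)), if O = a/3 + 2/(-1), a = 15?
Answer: I*√2657 ≈ 51.546*I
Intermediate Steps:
O = 3 (O = 15/3 + 2/(-1) = 15*(⅓) + 2*(-1) = 5 - 2 = 3)
N = -2220 (N = -(-740)*(-3) = -37*60 = -2220)
√(N + (-22*20 + O)) = √(-2220 + (-22*20 + 3)) = √(-2220 + (-440 + 3)) = √(-2220 - 437) = √(-2657) = I*√2657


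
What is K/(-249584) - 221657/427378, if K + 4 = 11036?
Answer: -1876152337/3333334711 ≈ -0.56285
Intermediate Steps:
K = 11032 (K = -4 + 11036 = 11032)
K/(-249584) - 221657/427378 = 11032/(-249584) - 221657/427378 = 11032*(-1/249584) - 221657*1/427378 = -1379/31198 - 221657/427378 = -1876152337/3333334711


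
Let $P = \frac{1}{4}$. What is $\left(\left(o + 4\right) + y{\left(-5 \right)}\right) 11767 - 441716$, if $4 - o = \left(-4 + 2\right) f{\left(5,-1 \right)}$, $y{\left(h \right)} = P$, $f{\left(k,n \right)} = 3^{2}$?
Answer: $- \frac{531329}{4} \approx -1.3283 \cdot 10^{5}$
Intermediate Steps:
$f{\left(k,n \right)} = 9$
$P = \frac{1}{4} \approx 0.25$
$y{\left(h \right)} = \frac{1}{4}$
$o = 22$ ($o = 4 - \left(-4 + 2\right) 9 = 4 - \left(-2\right) 9 = 4 - -18 = 4 + 18 = 22$)
$\left(\left(o + 4\right) + y{\left(-5 \right)}\right) 11767 - 441716 = \left(\left(22 + 4\right) + \frac{1}{4}\right) 11767 - 441716 = \left(26 + \frac{1}{4}\right) 11767 - 441716 = \frac{105}{4} \cdot 11767 - 441716 = \frac{1235535}{4} - 441716 = - \frac{531329}{4}$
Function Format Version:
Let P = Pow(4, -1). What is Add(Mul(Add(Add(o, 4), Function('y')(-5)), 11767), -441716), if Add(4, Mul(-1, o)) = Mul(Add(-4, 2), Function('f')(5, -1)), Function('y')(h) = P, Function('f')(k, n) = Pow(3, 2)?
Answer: Rational(-531329, 4) ≈ -1.3283e+5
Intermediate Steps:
Function('f')(k, n) = 9
P = Rational(1, 4) ≈ 0.25000
Function('y')(h) = Rational(1, 4)
o = 22 (o = Add(4, Mul(-1, Mul(Add(-4, 2), 9))) = Add(4, Mul(-1, Mul(-2, 9))) = Add(4, Mul(-1, -18)) = Add(4, 18) = 22)
Add(Mul(Add(Add(o, 4), Function('y')(-5)), 11767), -441716) = Add(Mul(Add(Add(22, 4), Rational(1, 4)), 11767), -441716) = Add(Mul(Add(26, Rational(1, 4)), 11767), -441716) = Add(Mul(Rational(105, 4), 11767), -441716) = Add(Rational(1235535, 4), -441716) = Rational(-531329, 4)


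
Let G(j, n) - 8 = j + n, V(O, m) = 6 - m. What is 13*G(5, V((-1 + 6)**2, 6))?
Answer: 169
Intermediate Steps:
G(j, n) = 8 + j + n (G(j, n) = 8 + (j + n) = 8 + j + n)
13*G(5, V((-1 + 6)**2, 6)) = 13*(8 + 5 + (6 - 1*6)) = 13*(8 + 5 + (6 - 6)) = 13*(8 + 5 + 0) = 13*13 = 169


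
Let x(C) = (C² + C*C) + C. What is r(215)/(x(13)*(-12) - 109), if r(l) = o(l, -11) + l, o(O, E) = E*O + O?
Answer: 1935/4321 ≈ 0.44781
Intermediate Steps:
o(O, E) = O + E*O
x(C) = C + 2*C² (x(C) = (C² + C²) + C = 2*C² + C = C + 2*C²)
r(l) = -9*l (r(l) = l*(1 - 11) + l = l*(-10) + l = -10*l + l = -9*l)
r(215)/(x(13)*(-12) - 109) = (-9*215)/((13*(1 + 2*13))*(-12) - 109) = -1935/((13*(1 + 26))*(-12) - 109) = -1935/((13*27)*(-12) - 109) = -1935/(351*(-12) - 109) = -1935/(-4212 - 109) = -1935/(-4321) = -1935*(-1/4321) = 1935/4321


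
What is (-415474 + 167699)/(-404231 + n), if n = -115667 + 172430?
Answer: 425/596 ≈ 0.71309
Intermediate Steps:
n = 56763
(-415474 + 167699)/(-404231 + n) = (-415474 + 167699)/(-404231 + 56763) = -247775/(-347468) = -247775*(-1/347468) = 425/596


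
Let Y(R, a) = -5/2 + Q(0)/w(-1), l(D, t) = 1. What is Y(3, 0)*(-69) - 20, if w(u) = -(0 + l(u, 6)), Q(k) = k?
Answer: 305/2 ≈ 152.50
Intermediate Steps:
w(u) = -1 (w(u) = -(0 + 1) = -1*1 = -1)
Y(R, a) = -5/2 (Y(R, a) = -5/2 + 0/(-1) = -5*½ + 0*(-1) = -5/2 + 0 = -5/2)
Y(3, 0)*(-69) - 20 = -5/2*(-69) - 20 = 345/2 - 20 = 305/2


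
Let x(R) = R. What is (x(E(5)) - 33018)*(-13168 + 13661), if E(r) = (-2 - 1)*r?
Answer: -16285269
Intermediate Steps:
E(r) = -3*r
(x(E(5)) - 33018)*(-13168 + 13661) = (-3*5 - 33018)*(-13168 + 13661) = (-15 - 33018)*493 = -33033*493 = -16285269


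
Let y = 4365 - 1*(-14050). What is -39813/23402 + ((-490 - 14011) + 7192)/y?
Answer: -904201613/430947830 ≈ -2.0982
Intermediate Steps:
y = 18415 (y = 4365 + 14050 = 18415)
-39813/23402 + ((-490 - 14011) + 7192)/y = -39813/23402 + ((-490 - 14011) + 7192)/18415 = -39813*1/23402 + (-14501 + 7192)*(1/18415) = -39813/23402 - 7309*1/18415 = -39813/23402 - 7309/18415 = -904201613/430947830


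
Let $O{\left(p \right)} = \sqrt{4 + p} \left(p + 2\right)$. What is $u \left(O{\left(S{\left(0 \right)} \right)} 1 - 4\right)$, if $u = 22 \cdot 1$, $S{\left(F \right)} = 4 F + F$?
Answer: $0$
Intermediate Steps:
$S{\left(F \right)} = 5 F$
$u = 22$
$O{\left(p \right)} = \sqrt{4 + p} \left(2 + p\right)$
$u \left(O{\left(S{\left(0 \right)} \right)} 1 - 4\right) = 22 \left(\sqrt{4 + 5 \cdot 0} \left(2 + 5 \cdot 0\right) 1 - 4\right) = 22 \left(\sqrt{4 + 0} \left(2 + 0\right) 1 - 4\right) = 22 \left(\sqrt{4} \cdot 2 \cdot 1 - 4\right) = 22 \left(2 \cdot 2 \cdot 1 - 4\right) = 22 \left(4 \cdot 1 - 4\right) = 22 \left(4 - 4\right) = 22 \cdot 0 = 0$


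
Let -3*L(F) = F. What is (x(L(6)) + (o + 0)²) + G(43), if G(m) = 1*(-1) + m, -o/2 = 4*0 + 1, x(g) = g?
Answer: 44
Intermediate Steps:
L(F) = -F/3
o = -2 (o = -2*(4*0 + 1) = -2*(0 + 1) = -2*1 = -2)
G(m) = -1 + m
(x(L(6)) + (o + 0)²) + G(43) = (-⅓*6 + (-2 + 0)²) + (-1 + 43) = (-2 + (-2)²) + 42 = (-2 + 4) + 42 = 2 + 42 = 44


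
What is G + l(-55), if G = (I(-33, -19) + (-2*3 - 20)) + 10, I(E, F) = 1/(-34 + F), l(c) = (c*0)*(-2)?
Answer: -849/53 ≈ -16.019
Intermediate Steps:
l(c) = 0 (l(c) = 0*(-2) = 0)
G = -849/53 (G = (1/(-34 - 19) + (-2*3 - 20)) + 10 = (1/(-53) + (-6 - 20)) + 10 = (-1/53 - 26) + 10 = -1379/53 + 10 = -849/53 ≈ -16.019)
G + l(-55) = -849/53 + 0 = -849/53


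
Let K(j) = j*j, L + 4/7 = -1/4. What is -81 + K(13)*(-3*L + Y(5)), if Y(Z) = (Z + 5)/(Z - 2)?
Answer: 75499/84 ≈ 898.80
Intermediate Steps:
L = -23/28 (L = -4/7 - 1/4 = -23/28 ≈ -0.82143)
Y(Z) = (5 + Z)/(-2 + Z)
K(j) = j**2
-81 + K(13)*(-3*L + Y(5)) = -81 + 13**2*(-3*(-23/28) + (5 + 5)/(-2 + 5)) = -81 + 169*(69/28 + 10/3) = -81 + 169*(487/84) = -81 + 82303/84 = 75499/84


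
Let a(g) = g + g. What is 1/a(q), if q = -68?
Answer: -1/136 ≈ -0.0073529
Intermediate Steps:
a(g) = 2*g
1/a(q) = 1/(2*(-68)) = 1/(-136) = -1/136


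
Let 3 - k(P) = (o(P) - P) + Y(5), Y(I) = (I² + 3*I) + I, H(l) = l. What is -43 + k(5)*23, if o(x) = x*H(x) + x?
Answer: -1584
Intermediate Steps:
Y(I) = I² + 4*I
o(x) = x + x² (o(x) = x*x + x = x² + x = x + x²)
k(P) = -42 + P - P*(1 + P) (k(P) = 3 - ((P*(1 + P) - P) + 5*(4 + 5)) = 3 - ((-P + P*(1 + P)) + 5*9) = 3 - ((-P + P*(1 + P)) + 45) = 3 - (45 - P + P*(1 + P)) = 3 + (-45 + P - P*(1 + P)) = -42 + P - P*(1 + P))
-43 + k(5)*23 = -43 + (-42 - 1*5²)*23 = -43 + (-42 - 1*25)*23 = -43 + (-42 - 25)*23 = -43 - 67*23 = -43 - 1541 = -1584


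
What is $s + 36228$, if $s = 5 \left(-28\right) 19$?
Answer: $33568$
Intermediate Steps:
$s = -2660$ ($s = \left(-140\right) 19 = -2660$)
$s + 36228 = -2660 + 36228 = 33568$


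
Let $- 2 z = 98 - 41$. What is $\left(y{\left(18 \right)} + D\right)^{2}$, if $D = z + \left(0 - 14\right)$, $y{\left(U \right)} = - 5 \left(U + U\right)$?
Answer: $\frac{198025}{4} \approx 49506.0$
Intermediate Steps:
$y{\left(U \right)} = - 10 U$ ($y{\left(U \right)} = - 5 \cdot 2 U = - 10 U$)
$z = - \frac{57}{2}$ ($z = - \frac{98 - 41}{2} = \left(- \frac{1}{2}\right) 57 = - \frac{57}{2} \approx -28.5$)
$D = - \frac{85}{2}$ ($D = - \frac{57}{2} + \left(0 - 14\right) = - \frac{57}{2} - 14 = - \frac{85}{2} \approx -42.5$)
$\left(y{\left(18 \right)} + D\right)^{2} = \left(\left(-10\right) 18 - \frac{85}{2}\right)^{2} = \left(-180 - \frac{85}{2}\right)^{2} = \left(- \frac{445}{2}\right)^{2} = \frac{198025}{4}$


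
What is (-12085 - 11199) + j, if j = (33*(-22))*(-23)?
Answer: -6586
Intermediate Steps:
j = 16698 (j = -726*(-23) = 16698)
(-12085 - 11199) + j = (-12085 - 11199) + 16698 = -23284 + 16698 = -6586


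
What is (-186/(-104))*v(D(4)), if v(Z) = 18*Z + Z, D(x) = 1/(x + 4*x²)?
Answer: 1767/3536 ≈ 0.49972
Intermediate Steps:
v(Z) = 19*Z
(-186/(-104))*v(D(4)) = (-186/(-104))*(19*(1/(4*(1 + 4*4)))) = (-186*(-1/104))*(19*(1/(4*(1 + 16)))) = 93*(19*((¼)/17))/52 = 93*(19*((¼)*(1/17)))/52 = 93*(19*(1/68))/52 = (93/52)*(19/68) = 1767/3536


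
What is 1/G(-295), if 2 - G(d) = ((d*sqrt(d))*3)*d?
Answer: 2/20107245909379 + 261075*I*sqrt(295)/20107245909379 ≈ 9.9467e-14 + 2.2301e-7*I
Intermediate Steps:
G(d) = 2 - 3*d**(5/2) (G(d) = 2 - (d*sqrt(d))*3*d = 2 - d**(3/2)*3*d = 2 - 3*d**(3/2)*d = 2 - 3*d**(5/2))
1/G(-295) = 1/(2 - 261075*I*sqrt(295))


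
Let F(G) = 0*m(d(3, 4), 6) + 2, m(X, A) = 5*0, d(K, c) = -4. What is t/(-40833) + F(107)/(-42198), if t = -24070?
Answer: 13020823/22090653 ≈ 0.58943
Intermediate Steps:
m(X, A) = 0
F(G) = 2 (F(G) = 0*0 + 2 = 0 + 2 = 2)
t/(-40833) + F(107)/(-42198) = -24070/(-40833) + 2/(-42198) = -24070*(-1/40833) + 2*(-1/42198) = 24070/40833 - 1/21099 = 13020823/22090653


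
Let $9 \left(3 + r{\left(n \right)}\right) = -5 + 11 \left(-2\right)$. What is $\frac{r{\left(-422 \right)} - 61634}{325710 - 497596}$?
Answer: $\frac{30820}{85943} \approx 0.35861$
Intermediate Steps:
$r{\left(n \right)} = -6$ ($r{\left(n \right)} = -3 + \frac{-5 + 11 \left(-2\right)}{9} = -3 + \frac{-5 - 22}{9} = -3 + \frac{1}{9} \left(-27\right) = -3 - 3 = -6$)
$\frac{r{\left(-422 \right)} - 61634}{325710 - 497596} = \frac{-6 - 61634}{325710 - 497596} = - \frac{61640}{-171886} = \left(-61640\right) \left(- \frac{1}{171886}\right) = \frac{30820}{85943}$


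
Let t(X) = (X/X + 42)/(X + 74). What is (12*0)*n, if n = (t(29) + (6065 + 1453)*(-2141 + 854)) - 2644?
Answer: 0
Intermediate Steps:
t(X) = 43/(74 + X) (t(X) = (1 + 42)/(74 + X) = 43/(74 + X))
n = -996865887/103 (n = (43/(74 + 29) + (6065 + 1453)*(-2141 + 854)) - 2644 = (43/103 + 7518*(-1287)) - 2644 = (43*(1/103) - 9675666) - 2644 = (43/103 - 9675666) - 2644 = -996593555/103 - 2644 = -996865887/103 ≈ -9.6783e+6)
(12*0)*n = (12*0)*(-996865887/103) = 0*(-996865887/103) = 0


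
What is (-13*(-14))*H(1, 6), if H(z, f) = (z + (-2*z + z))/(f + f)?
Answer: 0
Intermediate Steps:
H(z, f) = 0 (H(z, f) = (z - z)/((2*f)) = 0*(1/(2*f)) = 0)
(-13*(-14))*H(1, 6) = -13*(-14)*0 = 182*0 = 0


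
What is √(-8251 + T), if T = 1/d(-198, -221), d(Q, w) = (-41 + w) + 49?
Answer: 2*I*√93584958/213 ≈ 90.835*I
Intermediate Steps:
d(Q, w) = 8 + w
T = -1/213 (T = 1/(8 - 221) = 1/(-213) = -1/213 ≈ -0.0046948)
√(-8251 + T) = √(-8251 - 1/213) = √(-1757464/213) = 2*I*√93584958/213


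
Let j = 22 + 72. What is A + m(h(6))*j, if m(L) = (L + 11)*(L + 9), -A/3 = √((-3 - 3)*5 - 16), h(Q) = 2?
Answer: 13442 - 3*I*√46 ≈ 13442.0 - 20.347*I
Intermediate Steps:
A = -3*I*√46 (A = -3*√((-3 - 3)*5 - 16) = -3*√(-6*5 - 16) = -3*√(-30 - 16) = -3*I*√46 ≈ -20.347*I)
m(L) = (9 + L)*(11 + L) (m(L) = (11 + L)*(9 + L) = (9 + L)*(11 + L))
j = 94
A + m(h(6))*j = -3*I*√46 + (99 + 2² + 20*2)*94 = -3*I*√46 + (99 + 4 + 40)*94 = -3*I*√46 + 143*94 = -3*I*√46 + 13442 = 13442 - 3*I*√46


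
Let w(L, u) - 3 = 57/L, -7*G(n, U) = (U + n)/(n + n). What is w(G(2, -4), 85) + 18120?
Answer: 18921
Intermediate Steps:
G(n, U) = -(U + n)/(14*n) (G(n, U) = -(U + n)/(7*(n + n)) = -(U + n)/(7*(2*n)) = -(U + n)*1/(2*n)/7 = -(U + n)/(14*n))
w(L, u) = 3 + 57/L
w(G(2, -4), 85) + 18120 = (3 + 57/(((1/14)*(-1*(-4) - 1*2)/2))) + 18120 = (3 + 57/(((1/14)*(½)*(4 - 2)))) + 18120 = (3 + 57/(((1/14)*(½)*2))) + 18120 = (3 + 57/(1/14)) + 18120 = (3 + 57*14) + 18120 = (3 + 798) + 18120 = 801 + 18120 = 18921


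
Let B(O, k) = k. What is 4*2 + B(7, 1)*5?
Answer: 13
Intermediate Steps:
4*2 + B(7, 1)*5 = 4*2 + 1*5 = 8 + 5 = 13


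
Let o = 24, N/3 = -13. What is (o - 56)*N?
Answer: 1248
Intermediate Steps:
N = -39 (N = 3*(-13) = -39)
(o - 56)*N = (24 - 56)*(-39) = -32*(-39) = 1248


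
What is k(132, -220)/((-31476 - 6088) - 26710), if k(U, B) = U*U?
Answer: -8712/32137 ≈ -0.27109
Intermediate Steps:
k(U, B) = U²
k(132, -220)/((-31476 - 6088) - 26710) = 132²/((-31476 - 6088) - 26710) = 17424/(-37564 - 26710) = 17424/(-64274) = 17424*(-1/64274) = -8712/32137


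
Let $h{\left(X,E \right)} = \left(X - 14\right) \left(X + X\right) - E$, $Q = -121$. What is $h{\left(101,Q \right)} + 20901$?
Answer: $38596$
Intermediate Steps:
$h{\left(X,E \right)} = - E + 2 X \left(-14 + X\right)$ ($h{\left(X,E \right)} = \left(-14 + X\right) 2 X - E = 2 X \left(-14 + X\right) - E = - E + 2 X \left(-14 + X\right)$)
$h{\left(101,Q \right)} + 20901 = \left(\left(-1\right) \left(-121\right) - 2828 + 2 \cdot 101^{2}\right) + 20901 = \left(121 - 2828 + 2 \cdot 10201\right) + 20901 = \left(121 - 2828 + 20402\right) + 20901 = 17695 + 20901 = 38596$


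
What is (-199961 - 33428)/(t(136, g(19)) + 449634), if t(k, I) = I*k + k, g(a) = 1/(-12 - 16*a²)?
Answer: -337713883/650817156 ≈ -0.51891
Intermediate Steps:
t(k, I) = k + I*k
(-199961 - 33428)/(t(136, g(19)) + 449634) = (-199961 - 33428)/(136*(1 - 1/(12 + 16*19²)) + 449634) = -233389/(136*(1 - 1/(12 + 16*361)) + 449634) = -233389/(136*(1 - 1/(12 + 5776)) + 449634) = -233389/(136*(1 - 1/5788) + 449634) = -233389/(136*(5787/5788) + 449634) = -233389/(196758/1447 + 449634) = -233389/650817156/1447 = -233389*1447/650817156 = -337713883/650817156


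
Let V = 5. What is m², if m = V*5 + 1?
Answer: 676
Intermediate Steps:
m = 26 (m = 5*5 + 1 = 25 + 1 = 26)
m² = 26² = 676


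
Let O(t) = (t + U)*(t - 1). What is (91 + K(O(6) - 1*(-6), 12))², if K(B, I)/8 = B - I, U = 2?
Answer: 131769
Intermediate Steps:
O(t) = (-1 + t)*(2 + t) (O(t) = (t + 2)*(t - 1) = (2 + t)*(-1 + t) = (-1 + t)*(2 + t))
K(B, I) = -8*I + 8*B (K(B, I) = 8*(B - I) = -8*I + 8*B)
(91 + K(O(6) - 1*(-6), 12))² = (91 + (-8*12 + 8*((-2 + 6 + 6²) - 1*(-6))))² = (91 + (-96 + 8*((-2 + 6 + 36) + 6)))² = (91 + (-96 + 8*(40 + 6)))² = (91 + (-96 + 8*46))² = (91 + (-96 + 368))² = (91 + 272)² = 363² = 131769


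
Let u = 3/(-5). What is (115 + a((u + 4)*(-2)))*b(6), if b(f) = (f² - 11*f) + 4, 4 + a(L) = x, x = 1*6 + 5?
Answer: -3172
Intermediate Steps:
u = -⅗ (u = 3*(-⅕) = -⅗ ≈ -0.60000)
x = 11 (x = 6 + 5 = 11)
a(L) = 7 (a(L) = -4 + 11 = 7)
b(f) = 4 + f² - 11*f
(115 + a((u + 4)*(-2)))*b(6) = (115 + 7)*(4 + 6² - 11*6) = 122*(4 + 36 - 66) = 122*(-26) = -3172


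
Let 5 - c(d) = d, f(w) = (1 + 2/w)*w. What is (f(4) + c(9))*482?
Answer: 964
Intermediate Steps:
f(w) = w*(1 + 2/w)
c(d) = 5 - d
(f(4) + c(9))*482 = ((2 + 4) + (5 - 1*9))*482 = (6 + (5 - 9))*482 = (6 - 4)*482 = 2*482 = 964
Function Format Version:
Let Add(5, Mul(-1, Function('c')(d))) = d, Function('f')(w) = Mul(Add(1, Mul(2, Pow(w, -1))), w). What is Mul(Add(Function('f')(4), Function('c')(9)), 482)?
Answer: 964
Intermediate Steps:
Function('f')(w) = Mul(w, Add(1, Mul(2, Pow(w, -1))))
Function('c')(d) = Add(5, Mul(-1, d))
Mul(Add(Function('f')(4), Function('c')(9)), 482) = Mul(Add(Add(2, 4), Add(5, Mul(-1, 9))), 482) = Mul(Add(6, Add(5, -9)), 482) = Mul(Add(6, -4), 482) = Mul(2, 482) = 964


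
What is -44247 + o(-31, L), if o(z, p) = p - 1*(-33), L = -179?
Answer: -44393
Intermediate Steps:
o(z, p) = 33 + p (o(z, p) = p + 33 = 33 + p)
-44247 + o(-31, L) = -44247 + (33 - 179) = -44247 - 146 = -44393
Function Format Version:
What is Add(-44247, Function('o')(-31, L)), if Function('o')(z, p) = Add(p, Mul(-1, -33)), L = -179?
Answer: -44393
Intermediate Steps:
Function('o')(z, p) = Add(33, p) (Function('o')(z, p) = Add(p, 33) = Add(33, p))
Add(-44247, Function('o')(-31, L)) = Add(-44247, Add(33, -179)) = Add(-44247, -146) = -44393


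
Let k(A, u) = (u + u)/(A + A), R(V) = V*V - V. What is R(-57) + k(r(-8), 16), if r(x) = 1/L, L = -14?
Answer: 3082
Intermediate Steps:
r(x) = -1/14 (r(x) = 1/(-14) = -1/14)
R(V) = V² - V
k(A, u) = u/A (k(A, u) = (2*u)/((2*A)) = (2*u)*(1/(2*A)) = u/A)
R(-57) + k(r(-8), 16) = -57*(-1 - 57) + 16/(-1/14) = -57*(-58) + 16*(-14) = 3306 - 224 = 3082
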